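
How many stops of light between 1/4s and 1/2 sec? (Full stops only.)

1 stop

1/4 → 1/2 — count the steps: 1 stop.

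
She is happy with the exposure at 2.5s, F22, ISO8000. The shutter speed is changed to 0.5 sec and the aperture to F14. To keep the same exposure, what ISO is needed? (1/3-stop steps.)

ISO 16000

Shutter speed: 2.5 → 2 → 1.6 → 1.3 → 1 → 0.8 → 0.6 → 0.5 — 2 1/3 stops shorter (darker).
Aperture: f/22 → f/20 → f/18 → f/16 → f/14 — 1 1/3 stops wider (brighter).
Net change so far: 1 stop darker. Offset with the ISO: 8000 → 10000 → 12800 → 16000.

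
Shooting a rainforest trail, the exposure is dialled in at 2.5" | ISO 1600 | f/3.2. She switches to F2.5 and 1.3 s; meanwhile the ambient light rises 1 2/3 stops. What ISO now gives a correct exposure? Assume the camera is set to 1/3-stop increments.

ISO 640

Scene light: 1 2/3 stops brighter.
Aperture: f/3.2 → f/2.8 → f/2.5 — 2/3 stop wider (brighter).
Shutter speed: 2.5 → 2 → 1.6 → 1.3 — 1 stop shorter (darker).
Net so far: 1 1/3 stops brighter. ISO: 1600 → 1250 → 1000 → 800 → 640.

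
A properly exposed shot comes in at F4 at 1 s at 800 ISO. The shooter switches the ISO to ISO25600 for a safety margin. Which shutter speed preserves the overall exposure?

1/30s

ISO: 800 → 1600 → 3200 → 6400 → 12800 → 25600 — 5 stops higher (brighter).
Need 5 stops darker from the shutter speed: 1 → 1/2 → 1/4 → 1/8 → 1/15 → 1/30.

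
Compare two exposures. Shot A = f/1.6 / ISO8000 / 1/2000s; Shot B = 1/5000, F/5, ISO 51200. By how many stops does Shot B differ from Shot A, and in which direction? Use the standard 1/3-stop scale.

2 stops darker

Aperture: f/1.6 → f/1.8 → f/2 → f/2.2 → f/2.5 → f/2.8 → f/3.2 → f/3.5 → f/4 → f/4.5 → f/5 — 3 1/3 stops narrower (darker).
Shutter speed: 1/2000 → 1/2500 → 1/3200 → 1/4000 → 1/5000 — 1 1/3 stops faster (darker).
ISO: 8000 → 10000 → 12800 → 16000 → 20000 → 25600 → 32000 → 40000 → 51200 — 2 2/3 stops higher (brighter).
Net: −3 1/3 −1 1/3 +2 2/3 = −2 stops.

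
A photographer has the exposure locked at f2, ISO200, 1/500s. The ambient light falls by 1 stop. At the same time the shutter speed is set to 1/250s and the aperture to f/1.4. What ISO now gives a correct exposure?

ISO 100

Scene light: 1 stop darker.
Shutter speed: 1/500 → 1/250 — 1 stop longer (brighter).
Aperture: f/2 → f/1.4 — 1 stop larger aperture (brighter).
Net so far: 1 stop brighter. ISO: 200 → 100.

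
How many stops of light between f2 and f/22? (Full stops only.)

f/2 → f/2.8 → f/4 → f/5.6 → f/8 → f/11 → f/16 → f/22 — count the steps: 7 stops.

7 stops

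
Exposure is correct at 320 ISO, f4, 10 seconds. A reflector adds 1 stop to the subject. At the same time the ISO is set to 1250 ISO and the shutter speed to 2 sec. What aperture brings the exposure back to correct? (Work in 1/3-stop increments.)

f/5

Scene light: 1 stop brighter.
ISO: 320 → 400 → 500 → 640 → 800 → 1000 → 1250 — 2 stops higher (brighter).
Shutter speed: 10 → 8 → 6 → 5 → 4 → 3.2 → 2.5 → 2 — 2 1/3 stops shorter (darker).
Net so far: 2/3 stop brighter. Aperture: f/4 → f/4.5 → f/5.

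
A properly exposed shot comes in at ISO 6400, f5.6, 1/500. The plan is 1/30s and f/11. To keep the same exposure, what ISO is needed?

Shutter speed: 1/500 → 1/250 → 1/125 → 1/60 → 1/30 — 4 stops longer (brighter).
Aperture: f/5.6 → f/8 → f/11 — 2 stops smaller aperture (darker).
Net change so far: 2 stops brighter. Offset with the ISO: 6400 → 3200 → 1600.

ISO 1600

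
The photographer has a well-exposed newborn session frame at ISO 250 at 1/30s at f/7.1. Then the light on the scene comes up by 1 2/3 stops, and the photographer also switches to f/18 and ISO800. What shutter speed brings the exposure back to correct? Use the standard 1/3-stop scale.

Scene light: 1 2/3 stops brighter.
Aperture: f/7.1 → f/8 → f/9 → f/10 → f/11 → f/13 → f/14 → f/16 → f/18 — 2 2/3 stops smaller aperture (darker).
ISO: 250 → 320 → 400 → 500 → 640 → 800 — 1 2/3 stops raised (brighter).
Net so far: 2/3 stop brighter. Shutter speed: 1/30 → 1/40 → 1/50.

1/50s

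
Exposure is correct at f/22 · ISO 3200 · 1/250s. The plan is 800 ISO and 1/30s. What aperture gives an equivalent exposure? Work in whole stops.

f/32

ISO: 3200 → 1600 → 800 — 2 stops lower (darker).
Shutter speed: 1/250 → 1/125 → 1/60 → 1/30 — 3 stops slower (brighter).
Net change so far: 1 stop brighter. Offset with the aperture: f/22 → f/32.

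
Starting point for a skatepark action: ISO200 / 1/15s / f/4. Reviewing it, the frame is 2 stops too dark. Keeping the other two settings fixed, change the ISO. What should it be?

ISO 800

Underexposed by 2 stops → need 2 stops brighter.
ISO: 200 → 400 → 800.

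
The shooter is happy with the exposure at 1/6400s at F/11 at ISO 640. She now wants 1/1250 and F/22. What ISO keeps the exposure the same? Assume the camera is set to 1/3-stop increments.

ISO 500

Shutter speed: 1/6400 → 1/5000 → 1/4000 → 1/3200 → 1/2500 → 1/2000 → 1/1600 → 1/1250 — 2 1/3 stops slower (brighter).
Aperture: f/11 → f/13 → f/14 → f/16 → f/18 → f/20 → f/22 — 2 stops smaller aperture (darker).
Net change so far: 1/3 stop brighter. Offset with the ISO: 640 → 500.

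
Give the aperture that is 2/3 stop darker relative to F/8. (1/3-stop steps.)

Aperture: f/8 → f/9 → f/10 — 2/3 stop stopped down (darker).

f/10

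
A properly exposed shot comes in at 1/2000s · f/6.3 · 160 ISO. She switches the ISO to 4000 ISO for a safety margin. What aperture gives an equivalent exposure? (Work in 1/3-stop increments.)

f/32

ISO: 160 → 200 → 250 → 320 → 400 → 500 → 640 → 800 → 1000 → 1250 → 1600 → 2000 → 2500 → 3200 → 4000 — 4 2/3 stops higher (brighter).
Need 4 2/3 stops darker from the aperture: f/6.3 → f/7.1 → f/8 → f/9 → f/10 → f/11 → f/13 → f/14 → f/16 → f/18 → f/20 → f/22 → f/25 → f/29 → f/32.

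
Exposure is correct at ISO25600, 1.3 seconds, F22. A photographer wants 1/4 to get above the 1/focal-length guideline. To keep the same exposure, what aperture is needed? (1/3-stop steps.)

Shutter speed: 1.3 → 1 → 0.8 → 0.6 → 0.5 → 0.4 → 0.3 → 1/4 — 2 1/3 stops shorter (darker).
Need 2 1/3 stops brighter from the aperture: f/22 → f/20 → f/18 → f/16 → f/14 → f/13 → f/11 → f/10.

f/10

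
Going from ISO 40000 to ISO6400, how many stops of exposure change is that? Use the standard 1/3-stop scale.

2 2/3 stops

40000 → 32000 → 25600 → 20000 → 16000 → 12800 → 10000 → 8000 → 6400 — count the steps: 8 third-stops = 2 2/3 stops.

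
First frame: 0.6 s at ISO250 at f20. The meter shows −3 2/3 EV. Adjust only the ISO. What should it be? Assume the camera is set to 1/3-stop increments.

Underexposed by 3 2/3 stops → need 3 2/3 stops brighter.
ISO: 250 → 320 → 400 → 500 → 640 → 800 → 1000 → 1250 → 1600 → 2000 → 2500 → 3200.

ISO 3200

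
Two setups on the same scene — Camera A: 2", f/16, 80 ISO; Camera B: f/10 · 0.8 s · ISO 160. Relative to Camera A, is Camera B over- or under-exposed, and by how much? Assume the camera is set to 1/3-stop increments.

1 stop brighter

Aperture: f/16 → f/14 → f/13 → f/11 → f/10 — 1 1/3 stops opened up (brighter).
Shutter speed: 2 → 1.6 → 1.3 → 1 → 0.8 — 1 1/3 stops faster (darker).
ISO: 80 → 100 → 125 → 160 — 1 stop raised (brighter).
Net: +1 1/3 −1 1/3 +1 = +1 stop.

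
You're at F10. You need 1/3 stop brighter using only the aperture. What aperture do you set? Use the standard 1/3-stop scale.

f/9

Aperture: f/10 → f/9 — 1/3 stop larger aperture (brighter).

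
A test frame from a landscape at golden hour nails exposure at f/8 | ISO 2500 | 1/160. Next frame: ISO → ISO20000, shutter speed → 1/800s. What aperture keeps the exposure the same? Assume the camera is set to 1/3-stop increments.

ISO: 2500 → 3200 → 4000 → 5000 → 6400 → 8000 → 10000 → 12800 → 16000 → 20000 — 3 stops raised (brighter).
Shutter speed: 1/160 → 1/200 → 1/250 → 1/320 → 1/400 → 1/500 → 1/640 → 1/800 — 2 1/3 stops shorter (darker).
Net change so far: 2/3 stop brighter. Offset with the aperture: f/8 → f/9 → f/10.

f/10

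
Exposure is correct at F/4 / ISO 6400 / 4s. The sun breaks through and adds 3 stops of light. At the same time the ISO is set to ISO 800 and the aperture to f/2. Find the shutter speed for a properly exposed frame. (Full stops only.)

Scene light: 3 stops brighter.
ISO: 6400 → 3200 → 1600 → 800 — 3 stops dropped (darker).
Aperture: f/4 → f/2.8 → f/2 — 2 stops opened up (brighter).
Net so far: 2 stops brighter. Shutter speed: 4 → 2 → 1.

1 s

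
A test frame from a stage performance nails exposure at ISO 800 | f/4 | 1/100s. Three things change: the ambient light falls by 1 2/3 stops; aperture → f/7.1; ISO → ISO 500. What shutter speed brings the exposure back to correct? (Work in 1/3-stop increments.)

Scene light: 1 2/3 stops darker.
Aperture: f/4 → f/4.5 → f/5 → f/5.6 → f/6.3 → f/7.1 — 1 2/3 stops narrower (darker).
ISO: 800 → 640 → 500 — 2/3 stop lower (darker).
Net so far: 4 stops darker. Shutter speed: 1/100 → 1/80 → 1/60 → 1/50 → 1/40 → 1/30 → 1/25 → 1/20 → 1/15 → 1/13 → 1/10 → 1/8 → 1/6.

1/6s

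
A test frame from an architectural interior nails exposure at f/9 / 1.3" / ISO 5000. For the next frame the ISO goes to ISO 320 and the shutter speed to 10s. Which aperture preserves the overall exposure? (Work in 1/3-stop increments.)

ISO: 5000 → 4000 → 3200 → 2500 → 2000 → 1600 → 1250 → 1000 → 800 → 640 → 500 → 400 → 320 — 4 stops dropped (darker).
Shutter speed: 1.3 → 1.6 → 2 → 2.5 → 3.2 → 4 → 5 → 6 → 8 → 10 — 3 stops longer (brighter).
Net change so far: 1 stop darker. Offset with the aperture: f/9 → f/8 → f/7.1 → f/6.3.

f/6.3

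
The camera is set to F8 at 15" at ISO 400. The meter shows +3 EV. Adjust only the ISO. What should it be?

ISO 50

Overexposed by 3 stops → need 3 stops darker.
ISO: 400 → 200 → 100 → 50.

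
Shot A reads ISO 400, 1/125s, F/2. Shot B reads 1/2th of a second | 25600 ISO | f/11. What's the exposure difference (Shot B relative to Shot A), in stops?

Aperture: f/2 → f/2.8 → f/4 → f/5.6 → f/8 → f/11 — 5 stops stopped down (darker).
Shutter speed: 1/125 → 1/60 → 1/30 → 1/15 → 1/8 → 1/4 → 1/2 — 6 stops longer (brighter).
ISO: 400 → 800 → 1600 → 3200 → 6400 → 12800 → 25600 — 6 stops higher (brighter).
Net: −5 +6 +6 = +7 stops.

7 stops brighter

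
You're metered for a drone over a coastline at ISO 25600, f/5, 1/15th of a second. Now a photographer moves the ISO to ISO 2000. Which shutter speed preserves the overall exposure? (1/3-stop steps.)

0.8 s

ISO: 25600 → 20000 → 16000 → 12800 → 10000 → 8000 → 6400 → 5000 → 4000 → 3200 → 2500 → 2000 — 3 2/3 stops dropped (darker).
Need 3 2/3 stops brighter from the shutter speed: 1/15 → 1/13 → 1/10 → 1/8 → 1/6 → 1/5 → 1/4 → 0.3 → 0.4 → 0.5 → 0.6 → 0.8.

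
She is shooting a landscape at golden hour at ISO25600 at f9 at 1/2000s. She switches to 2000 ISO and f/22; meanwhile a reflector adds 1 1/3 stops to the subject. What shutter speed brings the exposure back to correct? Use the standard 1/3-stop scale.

Scene light: 1 1/3 stops brighter.
ISO: 25600 → 20000 → 16000 → 12800 → 10000 → 8000 → 6400 → 5000 → 4000 → 3200 → 2500 → 2000 — 3 2/3 stops dropped (darker).
Aperture: f/9 → f/10 → f/11 → f/13 → f/14 → f/16 → f/18 → f/20 → f/22 — 2 2/3 stops stopped down (darker).
Net so far: 5 stops darker. Shutter speed: 1/2000 → 1/1600 → 1/1250 → 1/1000 → 1/800 → 1/640 → 1/500 → 1/400 → 1/320 → 1/250 → 1/200 → 1/160 → 1/125 → 1/100 → 1/80 → 1/60.

1/60s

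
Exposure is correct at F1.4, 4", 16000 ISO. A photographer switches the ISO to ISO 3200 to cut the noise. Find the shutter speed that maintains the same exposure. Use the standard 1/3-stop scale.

ISO: 16000 → 12800 → 10000 → 8000 → 6400 → 5000 → 4000 → 3200 — 2 1/3 stops lower (darker).
Need 2 1/3 stops brighter from the shutter speed: 4 → 5 → 6 → 8 → 10 → 13 → 15 → 20.

20 s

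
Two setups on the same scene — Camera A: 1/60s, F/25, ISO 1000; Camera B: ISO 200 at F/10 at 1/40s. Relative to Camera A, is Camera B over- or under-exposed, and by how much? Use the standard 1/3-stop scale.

1 stop brighter

Aperture: f/25 → f/22 → f/20 → f/18 → f/16 → f/14 → f/13 → f/11 → f/10 — 2 2/3 stops wider (brighter).
Shutter speed: 1/60 → 1/50 → 1/40 — 2/3 stop slower (brighter).
ISO: 1000 → 800 → 640 → 500 → 400 → 320 → 250 → 200 — 2 1/3 stops dropped (darker).
Net: +2 2/3 +2/3 −2 1/3 = +1 stop.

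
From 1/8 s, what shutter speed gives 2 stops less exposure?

1/30s

Shutter speed: 1/8 → 1/15 → 1/30 — 2 stops faster (darker).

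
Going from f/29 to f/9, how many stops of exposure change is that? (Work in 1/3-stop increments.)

f/29 → f/25 → f/22 → f/20 → f/18 → f/16 → f/14 → f/13 → f/11 → f/10 → f/9 — count the steps: 10 third-stops = 3 1/3 stops.

3 1/3 stops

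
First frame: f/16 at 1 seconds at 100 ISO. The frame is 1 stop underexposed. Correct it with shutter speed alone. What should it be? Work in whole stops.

Underexposed by 1 stop → need 1 stop brighter.
Shutter speed: 1 → 2.

2 s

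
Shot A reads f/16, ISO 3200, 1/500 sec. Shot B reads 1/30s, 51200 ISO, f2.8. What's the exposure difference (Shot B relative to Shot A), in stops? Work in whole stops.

Aperture: f/16 → f/11 → f/8 → f/5.6 → f/4 → f/2.8 — 5 stops wider (brighter).
Shutter speed: 1/500 → 1/250 → 1/125 → 1/60 → 1/30 — 4 stops longer (brighter).
ISO: 3200 → 6400 → 12800 → 25600 → 51200 — 4 stops higher (brighter).
Net: +5 +4 +4 = +13 stops.

13 stops brighter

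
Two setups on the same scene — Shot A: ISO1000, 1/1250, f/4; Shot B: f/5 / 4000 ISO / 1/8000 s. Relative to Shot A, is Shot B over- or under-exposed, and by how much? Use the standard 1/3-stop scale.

Aperture: f/4 → f/4.5 → f/5 — 2/3 stop narrower (darker).
Shutter speed: 1/1250 → 1/1600 → 1/2000 → 1/2500 → 1/3200 → 1/4000 → 1/5000 → 1/6400 → 1/8000 — 2 2/3 stops shorter (darker).
ISO: 1000 → 1250 → 1600 → 2000 → 2500 → 3200 → 4000 — 2 stops raised (brighter).
Net: −2/3 −2 2/3 +2 = −1 1/3 stops.

1 1/3 stops darker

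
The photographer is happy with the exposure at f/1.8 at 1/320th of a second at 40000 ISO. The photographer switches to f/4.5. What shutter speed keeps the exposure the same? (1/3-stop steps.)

Aperture: f/1.8 → f/2 → f/2.2 → f/2.5 → f/2.8 → f/3.2 → f/3.5 → f/4 → f/4.5 — 2 2/3 stops stopped down (darker).
Need 2 2/3 stops brighter from the shutter speed: 1/320 → 1/250 → 1/200 → 1/160 → 1/125 → 1/100 → 1/80 → 1/60 → 1/50.

1/50s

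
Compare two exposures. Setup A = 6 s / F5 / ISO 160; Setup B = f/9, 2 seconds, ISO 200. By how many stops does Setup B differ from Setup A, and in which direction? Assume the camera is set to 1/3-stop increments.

3 stops darker

Aperture: f/5 → f/5.6 → f/6.3 → f/7.1 → f/8 → f/9 — 1 2/3 stops stopped down (darker).
Shutter speed: 6 → 5 → 4 → 3.2 → 2.5 → 2 — 1 2/3 stops faster (darker).
ISO: 160 → 200 — 1/3 stop raised (brighter).
Net: −1 2/3 −1 2/3 +1/3 = −3 stops.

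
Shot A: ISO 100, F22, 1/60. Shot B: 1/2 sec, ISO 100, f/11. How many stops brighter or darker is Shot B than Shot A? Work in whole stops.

Aperture: f/22 → f/16 → f/11 — 2 stops larger aperture (brighter).
Shutter speed: 1/60 → 1/30 → 1/15 → 1/8 → 1/4 → 1/2 — 5 stops slower (brighter).
ISO: unchanged.
Net: +2 +5 = +7 stops.

7 stops brighter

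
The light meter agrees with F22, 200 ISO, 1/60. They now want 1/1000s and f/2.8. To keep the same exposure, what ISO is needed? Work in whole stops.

Shutter speed: 1/60 → 1/125 → 1/250 → 1/500 → 1/1000 — 4 stops shorter (darker).
Aperture: f/22 → f/16 → f/11 → f/8 → f/5.6 → f/4 → f/2.8 — 6 stops wider (brighter).
Net change so far: 2 stops brighter. Offset with the ISO: 200 → 100 → 50.

ISO 50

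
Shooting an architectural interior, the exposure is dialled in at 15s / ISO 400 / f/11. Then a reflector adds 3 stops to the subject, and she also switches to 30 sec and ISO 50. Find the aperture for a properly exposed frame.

Scene light: 3 stops brighter.
Shutter speed: 15 → 30 — 1 stop slower (brighter).
ISO: 400 → 200 → 100 → 50 — 3 stops lower (darker).
Net so far: 1 stop brighter. Aperture: f/11 → f/16.

f/16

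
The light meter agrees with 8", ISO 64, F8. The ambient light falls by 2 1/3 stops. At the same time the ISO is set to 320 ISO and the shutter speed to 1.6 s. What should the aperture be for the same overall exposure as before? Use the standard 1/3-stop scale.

f/3.5

Scene light: 2 1/3 stops darker.
ISO: 64 → 80 → 100 → 125 → 160 → 200 → 250 → 320 — 2 1/3 stops higher (brighter).
Shutter speed: 8 → 6 → 5 → 4 → 3.2 → 2.5 → 2 → 1.6 — 2 1/3 stops faster (darker).
Net so far: 2 1/3 stops darker. Aperture: f/8 → f/7.1 → f/6.3 → f/5.6 → f/5 → f/4.5 → f/4 → f/3.5.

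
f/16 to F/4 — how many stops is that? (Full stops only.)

f/16 → f/11 → f/8 → f/5.6 → f/4 — count the steps: 4 stops.

4 stops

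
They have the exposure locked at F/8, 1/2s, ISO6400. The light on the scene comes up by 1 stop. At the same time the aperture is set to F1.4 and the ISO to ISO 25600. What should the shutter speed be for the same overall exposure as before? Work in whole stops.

1/500s

Scene light: 1 stop brighter.
Aperture: f/8 → f/5.6 → f/4 → f/2.8 → f/2 → f/1.4 — 5 stops larger aperture (brighter).
ISO: 6400 → 12800 → 25600 — 2 stops raised (brighter).
Net so far: 8 stops brighter. Shutter speed: 1/2 → 1/4 → 1/8 → 1/15 → 1/30 → 1/60 → 1/125 → 1/250 → 1/500.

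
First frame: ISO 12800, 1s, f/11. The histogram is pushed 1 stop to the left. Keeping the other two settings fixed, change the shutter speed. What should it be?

Underexposed by 1 stop → need 1 stop brighter.
Shutter speed: 1 → 2.

2 s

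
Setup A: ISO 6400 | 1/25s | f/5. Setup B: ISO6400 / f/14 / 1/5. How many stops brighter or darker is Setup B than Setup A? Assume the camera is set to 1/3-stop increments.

Aperture: f/5 → f/5.6 → f/6.3 → f/7.1 → f/8 → f/9 → f/10 → f/11 → f/13 → f/14 — 3 stops smaller aperture (darker).
Shutter speed: 1/25 → 1/20 → 1/15 → 1/13 → 1/10 → 1/8 → 1/6 → 1/5 — 2 1/3 stops slower (brighter).
ISO: unchanged.
Net: −3 +2 1/3 = −2/3 stops.

2/3 stop darker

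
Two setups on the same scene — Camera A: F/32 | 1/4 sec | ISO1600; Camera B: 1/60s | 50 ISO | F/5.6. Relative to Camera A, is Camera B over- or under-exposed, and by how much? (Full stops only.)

Aperture: f/32 → f/22 → f/16 → f/11 → f/8 → f/5.6 — 5 stops wider (brighter).
Shutter speed: 1/4 → 1/8 → 1/15 → 1/30 → 1/60 — 4 stops faster (darker).
ISO: 1600 → 800 → 400 → 200 → 100 → 50 — 5 stops lower (darker).
Net: +5 −4 −5 = −4 stops.

4 stops darker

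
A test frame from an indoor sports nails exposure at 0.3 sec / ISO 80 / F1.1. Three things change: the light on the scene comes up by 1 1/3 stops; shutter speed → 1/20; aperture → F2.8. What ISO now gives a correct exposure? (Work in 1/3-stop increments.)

Scene light: 1 1/3 stops brighter.
Shutter speed: 0.3 → 1/4 → 1/5 → 1/6 → 1/8 → 1/10 → 1/13 → 1/15 → 1/20 — 2 2/3 stops faster (darker).
Aperture: f/1.1 → f/1.2 → f/1.4 → f/1.6 → f/1.8 → f/2 → f/2.2 → f/2.5 → f/2.8 — 2 2/3 stops narrower (darker).
Net so far: 4 stops darker. ISO: 80 → 100 → 125 → 160 → 200 → 250 → 320 → 400 → 500 → 640 → 800 → 1000 → 1250.

ISO 1250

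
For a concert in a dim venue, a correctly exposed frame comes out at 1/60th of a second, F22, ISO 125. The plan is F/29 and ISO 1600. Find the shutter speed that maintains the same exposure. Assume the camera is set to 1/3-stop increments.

Aperture: f/22 → f/25 → f/29 — 2/3 stop smaller aperture (darker).
ISO: 125 → 160 → 200 → 250 → 320 → 400 → 500 → 640 → 800 → 1000 → 1250 → 1600 — 3 2/3 stops raised (brighter).
Net change so far: 3 stops brighter. Offset with the shutter speed: 1/60 → 1/80 → 1/100 → 1/125 → 1/160 → 1/200 → 1/250 → 1/320 → 1/400 → 1/500.

1/500s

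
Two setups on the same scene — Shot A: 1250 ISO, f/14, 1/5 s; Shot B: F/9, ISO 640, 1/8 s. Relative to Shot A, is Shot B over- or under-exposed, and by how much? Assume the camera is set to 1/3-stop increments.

1/3 stop darker

Aperture: f/14 → f/13 → f/11 → f/10 → f/9 — 1 1/3 stops larger aperture (brighter).
Shutter speed: 1/5 → 1/6 → 1/8 — 2/3 stop faster (darker).
ISO: 1250 → 1000 → 800 → 640 — 1 stop lower (darker).
Net: +1 1/3 −2/3 −1 = −1/3 stops.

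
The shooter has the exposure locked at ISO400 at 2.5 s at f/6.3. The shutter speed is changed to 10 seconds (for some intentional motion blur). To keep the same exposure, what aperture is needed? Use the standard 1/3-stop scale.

Shutter speed: 2.5 → 3.2 → 4 → 5 → 6 → 8 → 10 — 2 stops slower (brighter).
Need 2 stops darker from the aperture: f/6.3 → f/7.1 → f/8 → f/9 → f/10 → f/11 → f/13.

f/13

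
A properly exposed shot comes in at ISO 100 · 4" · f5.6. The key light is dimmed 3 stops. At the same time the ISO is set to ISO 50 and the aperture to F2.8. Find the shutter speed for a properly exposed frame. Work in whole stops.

15 s

Scene light: 3 stops darker.
ISO: 100 → 50 — 1 stop dropped (darker).
Aperture: f/5.6 → f/4 → f/2.8 — 2 stops larger aperture (brighter).
Net so far: 2 stops darker. Shutter speed: 4 → 8 → 15.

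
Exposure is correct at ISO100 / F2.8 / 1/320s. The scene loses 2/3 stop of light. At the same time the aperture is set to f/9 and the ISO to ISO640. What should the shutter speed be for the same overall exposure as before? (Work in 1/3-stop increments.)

Scene light: 2/3 stop darker.
Aperture: f/2.8 → f/3.2 → f/3.5 → f/4 → f/4.5 → f/5 → f/5.6 → f/6.3 → f/7.1 → f/8 → f/9 — 3 1/3 stops stopped down (darker).
ISO: 100 → 125 → 160 → 200 → 250 → 320 → 400 → 500 → 640 — 2 2/3 stops higher (brighter).
Net so far: 1 1/3 stops darker. Shutter speed: 1/320 → 1/250 → 1/200 → 1/160 → 1/125.

1/125s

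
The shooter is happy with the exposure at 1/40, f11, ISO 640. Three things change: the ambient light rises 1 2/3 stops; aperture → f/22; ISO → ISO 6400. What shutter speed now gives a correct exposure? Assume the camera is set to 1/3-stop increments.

1/320s

Scene light: 1 2/3 stops brighter.
Aperture: f/11 → f/13 → f/14 → f/16 → f/18 → f/20 → f/22 — 2 stops stopped down (darker).
ISO: 640 → 800 → 1000 → 1250 → 1600 → 2000 → 2500 → 3200 → 4000 → 5000 → 6400 — 3 1/3 stops higher (brighter).
Net so far: 3 stops brighter. Shutter speed: 1/40 → 1/50 → 1/60 → 1/80 → 1/100 → 1/125 → 1/160 → 1/200 → 1/250 → 1/320.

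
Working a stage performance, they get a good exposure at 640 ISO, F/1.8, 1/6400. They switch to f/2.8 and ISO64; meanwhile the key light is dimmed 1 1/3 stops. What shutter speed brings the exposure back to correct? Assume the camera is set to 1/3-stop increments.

1/100s

Scene light: 1 1/3 stops darker.
Aperture: f/1.8 → f/2 → f/2.2 → f/2.5 → f/2.8 — 1 1/3 stops smaller aperture (darker).
ISO: 640 → 500 → 400 → 320 → 250 → 200 → 160 → 125 → 100 → 80 → 64 — 3 1/3 stops lower (darker).
Net so far: 6 stops darker. Shutter speed: 1/6400 → 1/5000 → 1/4000 → 1/3200 → 1/2500 → 1/2000 → 1/1600 → 1/1250 → 1/1000 → 1/800 → 1/640 → 1/500 → 1/400 → 1/320 → 1/250 → 1/200 → 1/160 → 1/125 → 1/100.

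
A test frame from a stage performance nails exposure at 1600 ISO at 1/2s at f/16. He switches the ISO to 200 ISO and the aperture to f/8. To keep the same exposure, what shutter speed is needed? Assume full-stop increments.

1 s

ISO: 1600 → 800 → 400 → 200 — 3 stops dropped (darker).
Aperture: f/16 → f/11 → f/8 — 2 stops larger aperture (brighter).
Net change so far: 1 stop darker. Offset with the shutter speed: 1/2 → 1.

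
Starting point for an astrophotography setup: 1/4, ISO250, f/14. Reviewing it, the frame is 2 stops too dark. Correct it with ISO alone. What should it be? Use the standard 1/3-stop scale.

ISO 1000

Underexposed by 2 stops → need 2 stops brighter.
ISO: 250 → 320 → 400 → 500 → 640 → 800 → 1000.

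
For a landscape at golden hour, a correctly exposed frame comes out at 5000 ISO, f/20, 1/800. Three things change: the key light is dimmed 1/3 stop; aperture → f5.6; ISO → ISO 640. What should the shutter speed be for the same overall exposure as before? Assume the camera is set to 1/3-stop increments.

1/1000s

Scene light: 1/3 stop darker.
Aperture: f/20 → f/18 → f/16 → f/14 → f/13 → f/11 → f/10 → f/9 → f/8 → f/7.1 → f/6.3 → f/5.6 — 3 2/3 stops opened up (brighter).
ISO: 5000 → 4000 → 3200 → 2500 → 2000 → 1600 → 1250 → 1000 → 800 → 640 — 3 stops lower (darker).
Net so far: 1/3 stop brighter. Shutter speed: 1/800 → 1/1000.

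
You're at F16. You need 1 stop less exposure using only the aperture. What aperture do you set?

Aperture: f/16 → f/22 — 1 stop smaller aperture (darker).

f/22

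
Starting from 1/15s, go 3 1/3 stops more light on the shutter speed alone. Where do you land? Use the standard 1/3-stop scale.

0.6 s

Shutter speed: 1/15 → 1/13 → 1/10 → 1/8 → 1/6 → 1/5 → 1/4 → 0.3 → 0.4 → 0.5 → 0.6 — 3 1/3 stops slower (brighter).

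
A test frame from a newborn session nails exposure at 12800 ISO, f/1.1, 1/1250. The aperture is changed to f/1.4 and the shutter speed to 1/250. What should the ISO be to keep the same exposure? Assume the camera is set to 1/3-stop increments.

Aperture: f/1.1 → f/1.2 → f/1.4 — 2/3 stop smaller aperture (darker).
Shutter speed: 1/1250 → 1/1000 → 1/800 → 1/640 → 1/500 → 1/400 → 1/320 → 1/250 — 2 1/3 stops slower (brighter).
Net change so far: 1 2/3 stops brighter. Offset with the ISO: 12800 → 10000 → 8000 → 6400 → 5000 → 4000.

ISO 4000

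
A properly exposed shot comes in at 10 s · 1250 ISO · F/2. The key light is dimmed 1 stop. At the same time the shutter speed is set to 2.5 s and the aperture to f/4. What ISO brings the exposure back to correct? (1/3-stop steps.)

ISO 40000

Scene light: 1 stop darker.
Shutter speed: 10 → 8 → 6 → 5 → 4 → 3.2 → 2.5 — 2 stops shorter (darker).
Aperture: f/2 → f/2.2 → f/2.5 → f/2.8 → f/3.2 → f/3.5 → f/4 — 2 stops narrower (darker).
Net so far: 5 stops darker. ISO: 1250 → 1600 → 2000 → 2500 → 3200 → 4000 → 5000 → 6400 → 8000 → 10000 → 12800 → 16000 → 20000 → 25600 → 32000 → 40000.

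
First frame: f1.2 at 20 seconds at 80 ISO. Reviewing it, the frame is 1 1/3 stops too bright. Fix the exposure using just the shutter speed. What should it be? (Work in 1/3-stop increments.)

8 s

Overexposed by 1 1/3 stops → need 1 1/3 stops darker.
Shutter speed: 20 → 15 → 13 → 10 → 8.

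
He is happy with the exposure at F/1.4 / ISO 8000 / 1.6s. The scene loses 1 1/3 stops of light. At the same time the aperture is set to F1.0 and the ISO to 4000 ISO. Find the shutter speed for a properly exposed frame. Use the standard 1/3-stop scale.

Scene light: 1 1/3 stops darker.
Aperture: f/1.4 → f/1.2 → f/1.1 → f/1.0 — 1 stop wider (brighter).
ISO: 8000 → 6400 → 5000 → 4000 — 1 stop lower (darker).
Net so far: 1 1/3 stops darker. Shutter speed: 1.6 → 2 → 2.5 → 3.2 → 4.

4 s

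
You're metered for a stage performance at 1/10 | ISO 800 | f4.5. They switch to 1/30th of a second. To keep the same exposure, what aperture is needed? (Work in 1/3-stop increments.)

Shutter speed: 1/10 → 1/13 → 1/15 → 1/20 → 1/25 → 1/30 — 1 2/3 stops faster (darker).
Need 1 2/3 stops brighter from the aperture: f/4.5 → f/4 → f/3.5 → f/3.2 → f/2.8 → f/2.5.

f/2.5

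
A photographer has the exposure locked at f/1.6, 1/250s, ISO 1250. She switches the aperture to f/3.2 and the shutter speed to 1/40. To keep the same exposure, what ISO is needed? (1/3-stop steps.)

ISO 800

Aperture: f/1.6 → f/1.8 → f/2 → f/2.2 → f/2.5 → f/2.8 → f/3.2 — 2 stops narrower (darker).
Shutter speed: 1/250 → 1/200 → 1/160 → 1/125 → 1/100 → 1/80 → 1/60 → 1/50 → 1/40 — 2 2/3 stops slower (brighter).
Net change so far: 2/3 stop brighter. Offset with the ISO: 1250 → 1000 → 800.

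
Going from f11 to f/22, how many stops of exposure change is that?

f/11 → f/16 → f/22 — count the steps: 2 stops.

2 stops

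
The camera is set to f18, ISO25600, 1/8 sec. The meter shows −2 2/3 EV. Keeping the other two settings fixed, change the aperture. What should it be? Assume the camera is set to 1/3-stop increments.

Underexposed by 2 2/3 stops → need 2 2/3 stops brighter.
Aperture: f/18 → f/16 → f/14 → f/13 → f/11 → f/10 → f/9 → f/8 → f/7.1.

f/7.1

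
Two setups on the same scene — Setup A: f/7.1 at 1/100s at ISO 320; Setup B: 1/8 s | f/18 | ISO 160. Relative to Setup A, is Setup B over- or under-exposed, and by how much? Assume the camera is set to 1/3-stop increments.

Aperture: f/7.1 → f/8 → f/9 → f/10 → f/11 → f/13 → f/14 → f/16 → f/18 — 2 2/3 stops narrower (darker).
Shutter speed: 1/100 → 1/80 → 1/60 → 1/50 → 1/40 → 1/30 → 1/25 → 1/20 → 1/15 → 1/13 → 1/10 → 1/8 — 3 2/3 stops slower (brighter).
ISO: 320 → 250 → 200 → 160 — 1 stop dropped (darker).
Net: −2 2/3 +3 2/3 −1 = 0 stops.

same exposure (0 stops)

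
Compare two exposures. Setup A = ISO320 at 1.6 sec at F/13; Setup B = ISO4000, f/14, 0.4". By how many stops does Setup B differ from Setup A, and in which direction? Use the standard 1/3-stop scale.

Aperture: f/13 → f/14 — 1/3 stop smaller aperture (darker).
Shutter speed: 1.6 → 1.3 → 1 → 0.8 → 0.6 → 0.5 → 0.4 — 2 stops shorter (darker).
ISO: 320 → 400 → 500 → 640 → 800 → 1000 → 1250 → 1600 → 2000 → 2500 → 3200 → 4000 — 3 2/3 stops higher (brighter).
Net: −1/3 −2 +3 2/3 = +1 1/3 stops.

1 1/3 stops brighter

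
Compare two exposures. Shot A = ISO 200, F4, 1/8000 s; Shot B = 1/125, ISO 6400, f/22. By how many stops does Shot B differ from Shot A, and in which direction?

Aperture: f/4 → f/5.6 → f/8 → f/11 → f/16 → f/22 — 5 stops stopped down (darker).
Shutter speed: 1/8000 → 1/4000 → 1/2000 → 1/1000 → 1/500 → 1/250 → 1/125 — 6 stops longer (brighter).
ISO: 200 → 400 → 800 → 1600 → 3200 → 6400 — 5 stops raised (brighter).
Net: −5 +6 +5 = +6 stops.

6 stops brighter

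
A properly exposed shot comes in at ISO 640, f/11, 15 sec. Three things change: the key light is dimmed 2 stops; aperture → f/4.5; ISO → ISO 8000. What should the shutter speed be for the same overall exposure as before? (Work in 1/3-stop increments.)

Scene light: 2 stops darker.
Aperture: f/11 → f/10 → f/9 → f/8 → f/7.1 → f/6.3 → f/5.6 → f/5 → f/4.5 — 2 2/3 stops larger aperture (brighter).
ISO: 640 → 800 → 1000 → 1250 → 1600 → 2000 → 2500 → 3200 → 4000 → 5000 → 6400 → 8000 — 3 2/3 stops higher (brighter).
Net so far: 4 1/3 stops brighter. Shutter speed: 15 → 13 → 10 → 8 → 6 → 5 → 4 → 3.2 → 2.5 → 2 → 1.6 → 1.3 → 1 → 0.8.

0.8 s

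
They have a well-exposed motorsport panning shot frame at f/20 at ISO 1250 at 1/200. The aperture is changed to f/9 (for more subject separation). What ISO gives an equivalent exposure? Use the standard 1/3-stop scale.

ISO 250

Aperture: f/20 → f/18 → f/16 → f/14 → f/13 → f/11 → f/10 → f/9 — 2 1/3 stops larger aperture (brighter).
Need 2 1/3 stops darker from the ISO: 1250 → 1000 → 800 → 640 → 500 → 400 → 320 → 250.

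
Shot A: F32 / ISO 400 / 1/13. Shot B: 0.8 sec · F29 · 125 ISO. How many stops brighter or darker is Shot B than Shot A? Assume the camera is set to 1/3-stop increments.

Aperture: f/32 → f/29 — 1/3 stop opened up (brighter).
Shutter speed: 1/13 → 1/10 → 1/8 → 1/6 → 1/5 → 1/4 → 0.3 → 0.4 → 0.5 → 0.6 → 0.8 — 3 1/3 stops longer (brighter).
ISO: 400 → 320 → 250 → 200 → 160 → 125 — 1 2/3 stops dropped (darker).
Net: +1/3 +3 1/3 −1 2/3 = +2 stops.

2 stops brighter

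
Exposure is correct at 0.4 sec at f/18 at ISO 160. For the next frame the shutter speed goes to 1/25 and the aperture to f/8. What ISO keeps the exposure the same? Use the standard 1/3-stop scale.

Shutter speed: 0.4 → 0.3 → 1/4 → 1/5 → 1/6 → 1/8 → 1/10 → 1/13 → 1/15 → 1/20 → 1/25 — 3 1/3 stops shorter (darker).
Aperture: f/18 → f/16 → f/14 → f/13 → f/11 → f/10 → f/9 → f/8 — 2 1/3 stops larger aperture (brighter).
Net change so far: 1 stop darker. Offset with the ISO: 160 → 200 → 250 → 320.

ISO 320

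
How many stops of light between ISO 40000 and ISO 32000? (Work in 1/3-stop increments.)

40000 → 32000 — count the steps: 1 third-stops = 1/3 stop.

1/3 stop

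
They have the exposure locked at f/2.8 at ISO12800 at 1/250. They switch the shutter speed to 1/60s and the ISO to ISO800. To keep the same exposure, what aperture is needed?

Shutter speed: 1/250 → 1/125 → 1/60 — 2 stops slower (brighter).
ISO: 12800 → 6400 → 3200 → 1600 → 800 — 4 stops dropped (darker).
Net change so far: 2 stops darker. Offset with the aperture: f/2.8 → f/2 → f/1.4.

f/1.4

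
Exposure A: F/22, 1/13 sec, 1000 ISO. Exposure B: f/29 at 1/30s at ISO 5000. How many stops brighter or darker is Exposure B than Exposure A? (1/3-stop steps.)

1/3 stop brighter

Aperture: f/22 → f/25 → f/29 — 2/3 stop stopped down (darker).
Shutter speed: 1/13 → 1/15 → 1/20 → 1/25 → 1/30 — 1 1/3 stops faster (darker).
ISO: 1000 → 1250 → 1600 → 2000 → 2500 → 3200 → 4000 → 5000 — 2 1/3 stops higher (brighter).
Net: −2/3 −1 1/3 +2 1/3 = +1/3 stops.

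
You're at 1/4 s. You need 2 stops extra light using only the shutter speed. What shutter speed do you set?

Shutter speed: 1/4 → 1/2 → 1 — 2 stops slower (brighter).

1 s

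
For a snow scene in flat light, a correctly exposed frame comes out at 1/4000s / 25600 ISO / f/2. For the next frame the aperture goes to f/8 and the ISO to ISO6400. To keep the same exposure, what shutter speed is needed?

1/60s

Aperture: f/2 → f/2.8 → f/4 → f/5.6 → f/8 — 4 stops narrower (darker).
ISO: 25600 → 12800 → 6400 — 2 stops dropped (darker).
Net change so far: 6 stops darker. Offset with the shutter speed: 1/4000 → 1/2000 → 1/1000 → 1/500 → 1/250 → 1/125 → 1/60.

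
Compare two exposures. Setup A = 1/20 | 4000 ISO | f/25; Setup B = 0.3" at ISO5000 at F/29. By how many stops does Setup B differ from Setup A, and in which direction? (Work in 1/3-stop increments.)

2 2/3 stops brighter

Aperture: f/25 → f/29 — 1/3 stop narrower (darker).
Shutter speed: 1/20 → 1/15 → 1/13 → 1/10 → 1/8 → 1/6 → 1/5 → 1/4 → 0.3 — 2 2/3 stops longer (brighter).
ISO: 4000 → 5000 — 1/3 stop raised (brighter).
Net: −1/3 +2 2/3 +1/3 = +2 2/3 stops.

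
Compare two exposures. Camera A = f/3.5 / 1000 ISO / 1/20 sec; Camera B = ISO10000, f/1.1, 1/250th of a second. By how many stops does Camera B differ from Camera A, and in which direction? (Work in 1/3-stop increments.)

3 stops brighter

Aperture: f/3.5 → f/3.2 → f/2.8 → f/2.5 → f/2.2 → f/2 → f/1.8 → f/1.6 → f/1.4 → f/1.2 → f/1.1 — 3 1/3 stops wider (brighter).
Shutter speed: 1/20 → 1/25 → 1/30 → 1/40 → 1/50 → 1/60 → 1/80 → 1/100 → 1/125 → 1/160 → 1/200 → 1/250 — 3 2/3 stops shorter (darker).
ISO: 1000 → 1250 → 1600 → 2000 → 2500 → 3200 → 4000 → 5000 → 6400 → 8000 → 10000 — 3 1/3 stops raised (brighter).
Net: +3 1/3 −3 2/3 +3 1/3 = +3 stops.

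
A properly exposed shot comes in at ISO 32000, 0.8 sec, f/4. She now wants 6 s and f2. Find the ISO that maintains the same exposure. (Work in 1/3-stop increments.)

Shutter speed: 0.8 → 1 → 1.3 → 1.6 → 2 → 2.5 → 3.2 → 4 → 5 → 6 — 3 stops slower (brighter).
Aperture: f/4 → f/3.5 → f/3.2 → f/2.8 → f/2.5 → f/2.2 → f/2 — 2 stops opened up (brighter).
Net change so far: 5 stops brighter. Offset with the ISO: 32000 → 25600 → 20000 → 16000 → 12800 → 10000 → 8000 → 6400 → 5000 → 4000 → 3200 → 2500 → 2000 → 1600 → 1250 → 1000.

ISO 1000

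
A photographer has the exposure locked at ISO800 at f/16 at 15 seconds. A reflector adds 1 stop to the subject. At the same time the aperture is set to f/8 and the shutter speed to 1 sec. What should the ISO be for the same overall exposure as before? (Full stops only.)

ISO 1600

Scene light: 1 stop brighter.
Aperture: f/16 → f/11 → f/8 — 2 stops opened up (brighter).
Shutter speed: 15 → 8 → 4 → 2 → 1 — 4 stops shorter (darker).
Net so far: 1 stop darker. ISO: 800 → 1600.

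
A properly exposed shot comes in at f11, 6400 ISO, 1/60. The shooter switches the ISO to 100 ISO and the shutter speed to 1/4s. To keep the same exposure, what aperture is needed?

f/5.6

ISO: 6400 → 3200 → 1600 → 800 → 400 → 200 → 100 — 6 stops dropped (darker).
Shutter speed: 1/60 → 1/30 → 1/15 → 1/8 → 1/4 — 4 stops slower (brighter).
Net change so far: 2 stops darker. Offset with the aperture: f/11 → f/8 → f/5.6.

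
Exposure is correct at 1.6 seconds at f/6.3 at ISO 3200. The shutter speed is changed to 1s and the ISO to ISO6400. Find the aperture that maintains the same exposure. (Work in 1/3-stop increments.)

Shutter speed: 1.6 → 1.3 → 1 — 2/3 stop faster (darker).
ISO: 3200 → 4000 → 5000 → 6400 — 1 stop raised (brighter).
Net change so far: 1/3 stop brighter. Offset with the aperture: f/6.3 → f/7.1.

f/7.1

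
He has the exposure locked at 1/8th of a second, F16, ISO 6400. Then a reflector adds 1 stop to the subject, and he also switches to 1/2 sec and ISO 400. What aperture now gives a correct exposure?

Scene light: 1 stop brighter.
Shutter speed: 1/8 → 1/4 → 1/2 — 2 stops longer (brighter).
ISO: 6400 → 3200 → 1600 → 800 → 400 — 4 stops dropped (darker).
Net so far: 1 stop darker. Aperture: f/16 → f/11.

f/11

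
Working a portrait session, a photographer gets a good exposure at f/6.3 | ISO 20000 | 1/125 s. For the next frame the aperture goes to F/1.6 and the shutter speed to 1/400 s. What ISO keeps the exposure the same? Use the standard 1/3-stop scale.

ISO 4000

Aperture: f/6.3 → f/5.6 → f/5 → f/4.5 → f/4 → f/3.5 → f/3.2 → f/2.8 → f/2.5 → f/2.2 → f/2 → f/1.8 → f/1.6 — 4 stops opened up (brighter).
Shutter speed: 1/125 → 1/160 → 1/200 → 1/250 → 1/320 → 1/400 — 1 2/3 stops shorter (darker).
Net change so far: 2 1/3 stops brighter. Offset with the ISO: 20000 → 16000 → 12800 → 10000 → 8000 → 6400 → 5000 → 4000.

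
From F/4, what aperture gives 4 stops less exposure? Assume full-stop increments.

f/16

Aperture: f/4 → f/5.6 → f/8 → f/11 → f/16 — 4 stops smaller aperture (darker).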